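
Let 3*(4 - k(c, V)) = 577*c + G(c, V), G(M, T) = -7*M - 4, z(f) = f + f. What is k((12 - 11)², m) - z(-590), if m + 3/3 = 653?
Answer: 2986/3 ≈ 995.33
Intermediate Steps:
m = 652 (m = -1 + 653 = 652)
z(f) = 2*f
G(M, T) = -4 - 7*M
k(c, V) = 16/3 - 190*c (k(c, V) = 4 - (577*c + (-4 - 7*c))/3 = 4 - (-4 + 570*c)/3 = 4 + (4/3 - 190*c) = 16/3 - 190*c)
k((12 - 11)², m) - z(-590) = (16/3 - 190*(12 - 11)²) - 2*(-590) = (16/3 - 190*1²) - 1*(-1180) = (16/3 - 190*1) + 1180 = (16/3 - 190) + 1180 = -554/3 + 1180 = 2986/3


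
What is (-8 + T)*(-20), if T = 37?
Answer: -580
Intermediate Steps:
(-8 + T)*(-20) = (-8 + 37)*(-20) = 29*(-20) = -580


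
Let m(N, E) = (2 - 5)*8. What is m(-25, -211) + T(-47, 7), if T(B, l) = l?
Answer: -17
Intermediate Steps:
m(N, E) = -24 (m(N, E) = -3*8 = -24)
m(-25, -211) + T(-47, 7) = -24 + 7 = -17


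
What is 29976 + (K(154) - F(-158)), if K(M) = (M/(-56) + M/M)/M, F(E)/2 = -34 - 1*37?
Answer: 2650383/88 ≈ 30118.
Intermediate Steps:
F(E) = -142 (F(E) = 2*(-34 - 1*37) = 2*(-34 - 37) = 2*(-71) = -142)
K(M) = (1 - M/56)/M (K(M) = (M*(-1/56) + 1)/M = (-M/56 + 1)/M = (1 - M/56)/M)
29976 + (K(154) - F(-158)) = 29976 + ((1/56)*(56 - 1*154)/154 - 1*(-142)) = 29976 + ((1/56)*(1/154)*(56 - 154) + 142) = 29976 + ((1/56)*(1/154)*(-98) + 142) = 29976 + (-1/88 + 142) = 29976 + 12495/88 = 2650383/88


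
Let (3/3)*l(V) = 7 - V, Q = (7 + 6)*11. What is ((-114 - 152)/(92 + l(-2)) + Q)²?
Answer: 200987329/10201 ≈ 19703.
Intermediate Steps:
Q = 143 (Q = 13*11 = 143)
l(V) = 7 - V
((-114 - 152)/(92 + l(-2)) + Q)² = ((-114 - 152)/(92 + (7 - 1*(-2))) + 143)² = (-266/(92 + (7 + 2)) + 143)² = (-266/(92 + 9) + 143)² = (-266/101 + 143)² = (14177/101)² = 200987329/10201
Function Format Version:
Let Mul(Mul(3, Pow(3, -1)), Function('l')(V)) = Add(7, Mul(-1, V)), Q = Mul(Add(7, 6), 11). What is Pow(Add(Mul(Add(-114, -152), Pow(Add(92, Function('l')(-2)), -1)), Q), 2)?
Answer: Rational(200987329, 10201) ≈ 19703.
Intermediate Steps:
Q = 143 (Q = Mul(13, 11) = 143)
Function('l')(V) = Add(7, Mul(-1, V))
Pow(Add(Mul(Add(-114, -152), Pow(Add(92, Function('l')(-2)), -1)), Q), 2) = Pow(Add(Mul(Add(-114, -152), Pow(Add(92, Add(7, Mul(-1, -2))), -1)), 143), 2) = Pow(Add(Mul(-266, Pow(Add(92, Add(7, 2)), -1)), 143), 2) = Pow(Add(Mul(-266, Pow(Add(92, 9), -1)), 143), 2) = Pow(Add(Mul(-266, Pow(101, -1)), 143), 2) = Pow(Add(Mul(-266, Rational(1, 101)), 143), 2) = Pow(Add(Rational(-266, 101), 143), 2) = Pow(Rational(14177, 101), 2) = Rational(200987329, 10201)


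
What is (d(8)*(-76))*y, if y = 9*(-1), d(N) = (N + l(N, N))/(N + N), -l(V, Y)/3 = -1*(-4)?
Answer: -171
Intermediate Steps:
l(V, Y) = -12 (l(V, Y) = -(-3)*(-4) = -3*4 = -12)
d(N) = (-12 + N)/(2*N) (d(N) = (N - 12)/(N + N) = (-12 + N)/((2*N)) = (-12 + N)*(1/(2*N)) = (-12 + N)/(2*N))
y = -9
(d(8)*(-76))*y = (((½)*(-12 + 8)/8)*(-76))*(-9) = (((½)*(⅛)*(-4))*(-76))*(-9) = -¼*(-76)*(-9) = 19*(-9) = -171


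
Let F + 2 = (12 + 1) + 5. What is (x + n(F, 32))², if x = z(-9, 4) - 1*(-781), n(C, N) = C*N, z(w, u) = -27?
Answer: 1602756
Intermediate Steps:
F = 16 (F = -2 + ((12 + 1) + 5) = -2 + (13 + 5) = -2 + 18 = 16)
x = 754 (x = -27 - 1*(-781) = -27 + 781 = 754)
(x + n(F, 32))² = (754 + 16*32)² = (754 + 512)² = 1266² = 1602756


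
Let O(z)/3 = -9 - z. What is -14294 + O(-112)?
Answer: -13985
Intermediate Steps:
O(z) = -27 - 3*z (O(z) = 3*(-9 - z) = -27 - 3*z)
-14294 + O(-112) = -14294 + (-27 - 3*(-112)) = -14294 + (-27 + 336) = -14294 + 309 = -13985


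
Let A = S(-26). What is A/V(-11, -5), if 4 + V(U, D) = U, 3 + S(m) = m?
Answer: 29/15 ≈ 1.9333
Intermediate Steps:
S(m) = -3 + m
V(U, D) = -4 + U
A = -29 (A = -3 - 26 = -29)
A/V(-11, -5) = -29/(-4 - 11) = -29/(-15) = -29*(-1/15) = 29/15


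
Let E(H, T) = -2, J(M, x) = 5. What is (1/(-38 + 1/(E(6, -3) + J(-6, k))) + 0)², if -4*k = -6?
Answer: 9/12769 ≈ 0.00070483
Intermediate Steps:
k = 3/2 (k = -¼*(-6) = 3/2 ≈ 1.5000)
(1/(-38 + 1/(E(6, -3) + J(-6, k))) + 0)² = (1/(-38 + 1/(-2 + 5)) + 0)² = (1/(-38 + 1/3) + 0)² = (1/(-38 + ⅓) + 0)² = (1/(-113/3) + 0)² = (-3/113 + 0)² = (-3/113)² = 9/12769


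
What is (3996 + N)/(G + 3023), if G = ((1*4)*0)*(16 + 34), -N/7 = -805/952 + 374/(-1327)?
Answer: 722590395/545566856 ≈ 1.3245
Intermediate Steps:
N = 1424283/180472 (N = -7*(-805/952 + 374/(-1327)) = -7*(-805*1/952 + 374*(-1/1327)) = -7*(-115/136 - 374/1327) = -7*(-203469/180472) = 1424283/180472 ≈ 7.8920)
G = 0 (G = (4*0)*50 = 0*50 = 0)
(3996 + N)/(G + 3023) = (3996 + 1424283/180472)/(0 + 3023) = (722590395/180472)/3023 = (722590395/180472)*(1/3023) = 722590395/545566856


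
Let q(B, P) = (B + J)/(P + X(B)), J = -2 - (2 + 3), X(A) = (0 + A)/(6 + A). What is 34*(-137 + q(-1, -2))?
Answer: -49878/11 ≈ -4534.4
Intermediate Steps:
X(A) = A/(6 + A)
J = -7 (J = -2 - 1*5 = -2 - 5 = -7)
q(B, P) = (-7 + B)/(P + B/(6 + B)) (q(B, P) = (B - 7)/(P + B/(6 + B)) = (-7 + B)/(P + B/(6 + B)))
34*(-137 + q(-1, -2)) = 34*(-137 + (-7 - 1)*(6 - 1)/(-1 - 2*(6 - 1))) = 34*(-137 - 8*5/(-1 - 2*5)) = 34*(-137 - 8*5/(-1 - 10)) = 34*(-137 - 8*5/(-11)) = 34*(-137 - 1/11*(-8)*5) = 34*(-137 + 40/11) = 34*(-1467/11) = -49878/11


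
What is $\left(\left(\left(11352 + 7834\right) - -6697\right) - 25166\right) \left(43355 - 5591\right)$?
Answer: $27076788$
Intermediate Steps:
$\left(\left(\left(11352 + 7834\right) - -6697\right) - 25166\right) \left(43355 - 5591\right) = \left(\left(19186 + 6697\right) - 25166\right) 37764 = \left(25883 - 25166\right) 37764 = 717 \cdot 37764 = 27076788$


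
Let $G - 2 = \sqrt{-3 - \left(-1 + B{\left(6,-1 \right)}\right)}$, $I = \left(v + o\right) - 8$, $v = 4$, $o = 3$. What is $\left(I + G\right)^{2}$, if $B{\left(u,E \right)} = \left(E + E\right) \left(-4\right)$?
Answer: $\left(1 + i \sqrt{10}\right)^{2} \approx -9.0 + 6.3246 i$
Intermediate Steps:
$B{\left(u,E \right)} = - 8 E$ ($B{\left(u,E \right)} = 2 E \left(-4\right) = - 8 E$)
$I = -1$ ($I = \left(4 + 3\right) - 8 = 7 - 8 = -1$)
$G = 2 + i \sqrt{10}$ ($G = 2 + \sqrt{-3 + \left(1 - \left(-8\right) \left(-1\right)\right)} = 2 + \sqrt{-3 + \left(1 - 8\right)} = 2 + \sqrt{-3 - 7} = 2 + \sqrt{-10} = 2 + i \sqrt{10} \approx 2.0 + 3.1623 i$)
$\left(I + G\right)^{2} = \left(-1 + \left(2 + i \sqrt{10}\right)\right)^{2} = \left(1 + i \sqrt{10}\right)^{2}$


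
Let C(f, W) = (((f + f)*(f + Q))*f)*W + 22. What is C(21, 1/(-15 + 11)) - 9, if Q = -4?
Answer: -7471/2 ≈ -3735.5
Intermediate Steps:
C(f, W) = 22 + 2*W*f**2*(-4 + f) (C(f, W) = (((f + f)*(f - 4))*f)*W + 22 = (((2*f)*(-4 + f))*f)*W + 22 = ((2*f*(-4 + f))*f)*W + 22 = (2*f**2*(-4 + f))*W + 22 = 2*W*f**2*(-4 + f) + 22 = 22 + 2*W*f**2*(-4 + f))
C(21, 1/(-15 + 11)) - 9 = (22 - 8*21**2/(-15 + 11) + 2*21**3/(-15 + 11)) - 9 = (22 - 8*441/(-4) + 2*9261/(-4)) - 9 = (22 - 8*(-1/4)*441 + 2*(-1/4)*9261) - 9 = (22 + 882 - 9261/2) - 9 = -7453/2 - 9 = -7471/2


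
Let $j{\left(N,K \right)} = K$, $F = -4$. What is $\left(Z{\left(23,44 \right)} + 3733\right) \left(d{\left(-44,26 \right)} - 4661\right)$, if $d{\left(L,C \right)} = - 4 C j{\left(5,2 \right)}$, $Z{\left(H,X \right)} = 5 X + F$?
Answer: $-19227681$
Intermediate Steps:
$Z{\left(H,X \right)} = -4 + 5 X$ ($Z{\left(H,X \right)} = 5 X - 4 = -4 + 5 X$)
$d{\left(L,C \right)} = - 8 C$ ($d{\left(L,C \right)} = - 4 C 2 = - 8 C$)
$\left(Z{\left(23,44 \right)} + 3733\right) \left(d{\left(-44,26 \right)} - 4661\right) = \left(\left(-4 + 5 \cdot 44\right) + 3733\right) \left(\left(-8\right) 26 - 4661\right) = \left(\left(-4 + 220\right) + 3733\right) \left(-208 - 4661\right) = \left(216 + 3733\right) \left(-4869\right) = 3949 \left(-4869\right) = -19227681$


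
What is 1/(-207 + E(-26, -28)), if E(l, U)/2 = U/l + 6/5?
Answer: -65/13159 ≈ -0.0049396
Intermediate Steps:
E(l, U) = 12/5 + 2*U/l (E(l, U) = 2*(U/l + 6/5) = 2*(6/5 + U/l) = 12/5 + 2*U/l)
1/(-207 + E(-26, -28)) = 1/(-207 + (12/5 + 2*(-28)/(-26))) = 1/(-207 + (12/5 + 2*(-28)*(-1/26))) = 1/(-207 + (12/5 + 28/13)) = 1/(-207 + 296/65) = 1/(-13159/65) = -65/13159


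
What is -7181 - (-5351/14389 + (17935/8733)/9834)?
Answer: -8873331868809391/1235731953258 ≈ -7180.6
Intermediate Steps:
-7181 - (-5351/14389 + (17935/8733)/9834) = -7181 - (-5351*1/14389 + (17935*(1/8733))*(1/9834)) = -7181 - (-5351/14389 + (17935/8733)*(1/9834)) = -7181 - (-5351/14389 + 17935/85880322) = -7181 - 1*(-459287536307/1235731953258) = -7181 + 459287536307/1235731953258 = -8873331868809391/1235731953258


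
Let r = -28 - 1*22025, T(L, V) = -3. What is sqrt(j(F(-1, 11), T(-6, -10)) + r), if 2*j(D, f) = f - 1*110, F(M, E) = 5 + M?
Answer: I*sqrt(88438)/2 ≈ 148.69*I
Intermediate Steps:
j(D, f) = -55 + f/2 (j(D, f) = (f - 1*110)/2 = (f - 110)/2 = (-110 + f)/2 = -55 + f/2)
r = -22053 (r = -28 - 22025 = -22053)
sqrt(j(F(-1, 11), T(-6, -10)) + r) = sqrt((-55 + (1/2)*(-3)) - 22053) = sqrt((-55 - 3/2) - 22053) = sqrt(-113/2 - 22053) = sqrt(-44219/2) = I*sqrt(88438)/2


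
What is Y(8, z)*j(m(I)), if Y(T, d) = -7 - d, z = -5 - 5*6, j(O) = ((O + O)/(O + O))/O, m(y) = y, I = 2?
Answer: 14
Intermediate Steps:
j(O) = 1/O (j(O) = ((2*O)/((2*O)))/O = ((2*O)*(1/(2*O)))/O = 1/O)
z = -35 (z = -5 - 30 = -35)
Y(8, z)*j(m(I)) = (-7 - 1*(-35))/2 = (-7 + 35)*(½) = 28*(½) = 14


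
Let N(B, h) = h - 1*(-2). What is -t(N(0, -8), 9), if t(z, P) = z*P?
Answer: 54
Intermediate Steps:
N(B, h) = 2 + h (N(B, h) = h + 2 = 2 + h)
t(z, P) = P*z
-t(N(0, -8), 9) = -9*(2 - 8) = -9*(-6) = -1*(-54) = 54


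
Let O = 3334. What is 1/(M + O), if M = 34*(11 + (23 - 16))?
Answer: 1/3946 ≈ 0.00025342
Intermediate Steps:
M = 612 (M = 34*(11 + 7) = 34*18 = 612)
1/(M + O) = 1/(612 + 3334) = 1/3946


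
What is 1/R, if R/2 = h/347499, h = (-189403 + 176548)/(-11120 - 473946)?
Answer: 28093324989/4285 ≈ 6.5562e+6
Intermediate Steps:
h = 12855/485066 (h = -12855/(-485066) = -12855*(-1/485066) = 12855/485066 ≈ 0.026502)
R = 4285/28093324989 (R = 2*((12855/485066)/347499) = 2*((12855/485066)*(1/347499)) = 2*(4285/56186649978) = 4285/28093324989 ≈ 1.5253e-7)
1/R = 1/(4285/28093324989) = 28093324989/4285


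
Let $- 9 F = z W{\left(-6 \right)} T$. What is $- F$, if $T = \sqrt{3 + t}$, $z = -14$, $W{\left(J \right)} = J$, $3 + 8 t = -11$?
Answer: $\frac{14 \sqrt{5}}{3} \approx 10.435$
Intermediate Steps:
$t = - \frac{7}{4}$ ($t = - \frac{3}{8} + \frac{1}{8} \left(-11\right) = - \frac{3}{8} - \frac{11}{8} = - \frac{7}{4} \approx -1.75$)
$T = \frac{\sqrt{5}}{2}$ ($T = \sqrt{3 - \frac{7}{4}} = \sqrt{\frac{5}{4}} = \frac{\sqrt{5}}{2} \approx 1.118$)
$F = - \frac{14 \sqrt{5}}{3}$ ($F = - \frac{\left(-14\right) \left(-6\right) \frac{\sqrt{5}}{2}}{9} = - \frac{84 \frac{\sqrt{5}}{2}}{9} = - \frac{42 \sqrt{5}}{9} = - \frac{14 \sqrt{5}}{3} \approx -10.435$)
$- F = - \frac{\left(-14\right) \sqrt{5}}{3} = \frac{14 \sqrt{5}}{3}$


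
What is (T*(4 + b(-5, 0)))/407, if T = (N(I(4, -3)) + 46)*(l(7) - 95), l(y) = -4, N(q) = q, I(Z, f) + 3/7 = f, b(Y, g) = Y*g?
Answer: -10728/259 ≈ -41.421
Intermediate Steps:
I(Z, f) = -3/7 + f
T = -29502/7 (T = ((-3/7 - 3) + 46)*(-4 - 95) = (-24/7 + 46)*(-99) = (298/7)*(-99) = -29502/7 ≈ -4214.6)
(T*(4 + b(-5, 0)))/407 = -29502*(4 - 5*0)/7/407 = -29502*(4 + 0)/7*(1/407) = -29502/7*4*(1/407) = -118008/7*1/407 = -10728/259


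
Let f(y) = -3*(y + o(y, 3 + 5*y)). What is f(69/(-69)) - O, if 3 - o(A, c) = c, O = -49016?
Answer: 49004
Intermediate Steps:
o(A, c) = 3 - c
f(y) = 12*y (f(y) = -3*(y + (3 - (3 + 5*y))) = -3*(y + (3 + (-3 - 5*y))) = -3*(y - 5*y) = -(-12)*y = 12*y)
f(69/(-69)) - O = 12*(69/(-69)) - 1*(-49016) = 12*(69*(-1/69)) + 49016 = 12*(-1) + 49016 = -12 + 49016 = 49004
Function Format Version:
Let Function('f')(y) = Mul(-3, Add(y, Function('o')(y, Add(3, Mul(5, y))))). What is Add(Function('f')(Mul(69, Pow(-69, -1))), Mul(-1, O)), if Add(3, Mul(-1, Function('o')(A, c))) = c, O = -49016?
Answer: 49004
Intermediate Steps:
Function('o')(A, c) = Add(3, Mul(-1, c))
Function('f')(y) = Mul(12, y) (Function('f')(y) = Mul(-3, Add(y, Add(3, Mul(-1, Add(3, Mul(5, y)))))) = Mul(-3, Add(y, Add(3, Add(-3, Mul(-5, y))))) = Mul(-3, Add(y, Mul(-5, y))) = Mul(-3, Mul(-4, y)) = Mul(12, y))
Add(Function('f')(Mul(69, Pow(-69, -1))), Mul(-1, O)) = Add(Mul(12, Mul(69, Pow(-69, -1))), Mul(-1, -49016)) = Add(Mul(12, Mul(69, Rational(-1, 69))), 49016) = Add(Mul(12, -1), 49016) = Add(-12, 49016) = 49004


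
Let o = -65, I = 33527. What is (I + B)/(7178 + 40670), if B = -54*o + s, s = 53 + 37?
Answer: 37127/47848 ≈ 0.77594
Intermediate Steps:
s = 90
B = 3600 (B = -54*(-65) + 90 = 3510 + 90 = 3600)
(I + B)/(7178 + 40670) = (33527 + 3600)/(7178 + 40670) = 37127/47848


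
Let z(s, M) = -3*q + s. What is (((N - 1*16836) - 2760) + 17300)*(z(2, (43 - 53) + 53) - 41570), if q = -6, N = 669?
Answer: 67601850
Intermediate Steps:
z(s, M) = 18 + s (z(s, M) = -3*(-6) + s = 18 + s)
(((N - 1*16836) - 2760) + 17300)*(z(2, (43 - 53) + 53) - 41570) = (((669 - 1*16836) - 2760) + 17300)*((18 + 2) - 41570) = (((669 - 16836) - 2760) + 17300)*(20 - 41570) = ((-16167 - 2760) + 17300)*(-41550) = (-18927 + 17300)*(-41550) = -1627*(-41550) = 67601850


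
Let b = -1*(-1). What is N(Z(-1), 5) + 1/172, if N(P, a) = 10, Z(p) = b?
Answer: 1721/172 ≈ 10.006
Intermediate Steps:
b = 1
Z(p) = 1
N(Z(-1), 5) + 1/172 = 10 + 1/172 = 1721/172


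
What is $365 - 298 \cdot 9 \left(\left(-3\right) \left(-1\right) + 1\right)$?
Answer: $-10363$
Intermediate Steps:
$365 - 298 \cdot 9 \left(\left(-3\right) \left(-1\right) + 1\right) = 365 - 298 \cdot 9 \left(3 + 1\right) = 365 - 298 \cdot 9 \cdot 4 = 365 - 10728 = -10363$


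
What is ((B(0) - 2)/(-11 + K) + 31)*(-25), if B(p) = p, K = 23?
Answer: -4625/6 ≈ -770.83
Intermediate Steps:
((B(0) - 2)/(-11 + K) + 31)*(-25) = ((0 - 2)/(-11 + 23) + 31)*(-25) = (-2/12 + 31)*(-25) = (-2*1/12 + 31)*(-25) = (-⅙ + 31)*(-25) = (185/6)*(-25) = -4625/6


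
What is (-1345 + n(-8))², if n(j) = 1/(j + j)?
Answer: 463153441/256 ≈ 1.8092e+6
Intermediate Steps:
n(j) = 1/(2*j)
(-1345 + n(-8))² = (-1345 + (½)/(-8))² = (-1345 + (½)*(-⅛))² = (-1345 - 1/16)² = (-21521/16)² = 463153441/256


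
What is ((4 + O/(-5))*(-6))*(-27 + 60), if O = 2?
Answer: -3564/5 ≈ -712.80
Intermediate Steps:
((4 + O/(-5))*(-6))*(-27 + 60) = ((4 + 2/(-5))*(-6))*(-27 + 60) = ((4 + 2*(-⅕))*(-6))*33 = ((4 - ⅖)*(-6))*33 = ((18/5)*(-6))*33 = -108/5*33 = -3564/5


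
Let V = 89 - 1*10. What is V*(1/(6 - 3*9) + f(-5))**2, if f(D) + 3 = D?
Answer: 2256319/441 ≈ 5116.4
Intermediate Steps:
f(D) = -3 + D
V = 79 (V = 89 - 10 = 79)
V*(1/(6 - 3*9) + f(-5))**2 = 79*(1/(6 - 3*9) + (-3 - 5))**2 = 79*(1/(6 - 27) - 8)**2 = 79*(1/(-21) - 8)**2 = 79*(-1/21 - 8)**2 = 79*(-169/21)**2 = 79*(28561/441) = 2256319/441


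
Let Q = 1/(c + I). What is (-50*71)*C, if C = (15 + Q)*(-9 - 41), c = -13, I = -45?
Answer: 77123750/29 ≈ 2.6594e+6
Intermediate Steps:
Q = -1/58 (Q = 1/(-13 - 45) = 1/(-58) = -1/58 ≈ -0.017241)
C = -21725/29 (C = (15 - 1/58)*(-9 - 41) = (869/58)*(-50) = -21725/29 ≈ -749.14)
(-50*71)*C = -50*71*(-21725/29) = -3550*(-21725/29) = 77123750/29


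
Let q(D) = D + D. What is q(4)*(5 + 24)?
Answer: 232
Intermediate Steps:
q(D) = 2*D
q(4)*(5 + 24) = (2*4)*(5 + 24) = 8*29 = 232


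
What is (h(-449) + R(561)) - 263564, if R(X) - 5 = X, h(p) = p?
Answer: -263447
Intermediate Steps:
R(X) = 5 + X
(h(-449) + R(561)) - 263564 = (-449 + (5 + 561)) - 263564 = (-449 + 566) - 263564 = 117 - 263564 = -263447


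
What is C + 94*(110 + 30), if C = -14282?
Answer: -1122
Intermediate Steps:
C + 94*(110 + 30) = -14282 + 94*(110 + 30) = -14282 + 94*140 = -14282 + 13160 = -1122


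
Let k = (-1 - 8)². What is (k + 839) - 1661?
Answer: -741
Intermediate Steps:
k = 81 (k = (-9)² = 81)
(k + 839) - 1661 = (81 + 839) - 1661 = 920 - 1661 = -741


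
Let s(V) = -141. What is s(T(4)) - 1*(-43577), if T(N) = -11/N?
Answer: 43436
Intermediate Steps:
s(T(4)) - 1*(-43577) = -141 - 1*(-43577) = -141 + 43577 = 43436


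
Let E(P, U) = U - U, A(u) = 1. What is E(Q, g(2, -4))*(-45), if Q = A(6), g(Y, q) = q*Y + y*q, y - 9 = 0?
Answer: 0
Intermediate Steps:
y = 9 (y = 9 + 0 = 9)
g(Y, q) = 9*q + Y*q (g(Y, q) = q*Y + 9*q = Y*q + 9*q = 9*q + Y*q)
Q = 1
E(P, U) = 0
E(Q, g(2, -4))*(-45) = 0*(-45) = 0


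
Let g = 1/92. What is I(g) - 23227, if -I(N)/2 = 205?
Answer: -23637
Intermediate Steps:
g = 1/92 ≈ 0.010870
I(N) = -410 (I(N) = -2*205 = -410)
I(g) - 23227 = -410 - 23227 = -23637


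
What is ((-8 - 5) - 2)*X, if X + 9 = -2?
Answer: 165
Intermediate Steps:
X = -11 (X = -9 - 2 = -11)
((-8 - 5) - 2)*X = ((-8 - 5) - 2)*(-11) = (-13 - 2)*(-11) = -15*(-11) = 165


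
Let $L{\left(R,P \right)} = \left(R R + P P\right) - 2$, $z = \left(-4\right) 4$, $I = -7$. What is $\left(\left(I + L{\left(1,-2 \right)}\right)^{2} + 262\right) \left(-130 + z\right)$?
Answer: $-40588$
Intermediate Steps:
$z = -16$
$L{\left(R,P \right)} = -2 + P^{2} + R^{2}$ ($L{\left(R,P \right)} = \left(R^{2} + P^{2}\right) - 2 = \left(P^{2} + R^{2}\right) - 2 = -2 + P^{2} + R^{2}$)
$\left(\left(I + L{\left(1,-2 \right)}\right)^{2} + 262\right) \left(-130 + z\right) = \left(\left(-7 + \left(-2 + \left(-2\right)^{2} + 1^{2}\right)\right)^{2} + 262\right) \left(-130 - 16\right) = \left(\left(-7 + \left(-2 + 4 + 1\right)\right)^{2} + 262\right) \left(-146\right) = \left(\left(-7 + 3\right)^{2} + 262\right) \left(-146\right) = \left(\left(-4\right)^{2} + 262\right) \left(-146\right) = \left(16 + 262\right) \left(-146\right) = 278 \left(-146\right) = -40588$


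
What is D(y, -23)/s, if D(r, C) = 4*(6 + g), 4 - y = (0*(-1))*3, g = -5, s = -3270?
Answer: -2/1635 ≈ -0.0012232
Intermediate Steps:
y = 4 (y = 4 - 0*(-1)*3 = 4 - 0*3 = 4 - 1*0 = 4 + 0 = 4)
D(r, C) = 4 (D(r, C) = 4*(6 - 5) = 4*1 = 4)
D(y, -23)/s = 4/(-3270) = 4*(-1/3270) = -2/1635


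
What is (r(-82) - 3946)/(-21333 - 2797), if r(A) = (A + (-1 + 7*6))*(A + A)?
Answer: -1389/12065 ≈ -0.11513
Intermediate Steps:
r(A) = 2*A*(41 + A) (r(A) = (A + (-1 + 42))*(2*A) = (A + 41)*(2*A) = (41 + A)*(2*A) = 2*A*(41 + A))
(r(-82) - 3946)/(-21333 - 2797) = (2*(-82)*(41 - 82) - 3946)/(-21333 - 2797) = (2*(-82)*(-41) - 3946)/(-24130) = (6724 - 3946)*(-1/24130) = 2778*(-1/24130) = -1389/12065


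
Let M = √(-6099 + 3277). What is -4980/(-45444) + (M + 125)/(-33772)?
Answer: 13542005/127894564 - I*√2822/33772 ≈ 0.10588 - 0.001573*I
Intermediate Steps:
M = I*√2822 (M = √(-2822) = I*√2822 ≈ 53.122*I)
-4980/(-45444) + (M + 125)/(-33772) = -4980/(-45444) + (I*√2822 + 125)/(-33772) = -4980*(-1/45444) + (125 + I*√2822)*(-1/33772) = 415/3787 + (-125/33772 - I*√2822/33772) = 13542005/127894564 - I*√2822/33772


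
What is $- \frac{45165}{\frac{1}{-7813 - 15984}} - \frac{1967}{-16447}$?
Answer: $\frac{17677095884702}{16447} \approx 1.0748 \cdot 10^{9}$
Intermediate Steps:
$- \frac{45165}{\frac{1}{-7813 - 15984}} - \frac{1967}{-16447} = - \frac{45165}{\frac{1}{-23797}} - - \frac{1967}{16447} = - \frac{45165}{- \frac{1}{23797}} + \frac{1967}{16447} = \left(-45165\right) \left(-23797\right) + \frac{1967}{16447} = 1074791505 + \frac{1967}{16447} = \frac{17677095884702}{16447}$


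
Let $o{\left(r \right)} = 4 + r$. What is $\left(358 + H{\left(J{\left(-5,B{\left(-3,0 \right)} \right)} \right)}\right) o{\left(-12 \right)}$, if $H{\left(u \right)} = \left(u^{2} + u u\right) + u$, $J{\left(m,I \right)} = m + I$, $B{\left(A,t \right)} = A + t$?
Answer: $-3824$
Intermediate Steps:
$J{\left(m,I \right)} = I + m$
$H{\left(u \right)} = u + 2 u^{2}$ ($H{\left(u \right)} = \left(u^{2} + u^{2}\right) + u = 2 u^{2} + u = u + 2 u^{2}$)
$\left(358 + H{\left(J{\left(-5,B{\left(-3,0 \right)} \right)} \right)}\right) o{\left(-12 \right)} = \left(358 + \left(\left(-3 + 0\right) - 5\right) \left(1 + 2 \left(\left(-3 + 0\right) - 5\right)\right)\right) \left(4 - 12\right) = \left(358 + \left(-3 - 5\right) \left(1 + 2 \left(-3 - 5\right)\right)\right) \left(-8\right) = \left(358 - 8 \left(1 + 2 \left(-8\right)\right)\right) \left(-8\right) = \left(358 - 8 \left(1 - 16\right)\right) \left(-8\right) = \left(358 - -120\right) \left(-8\right) = \left(358 + 120\right) \left(-8\right) = 478 \left(-8\right) = -3824$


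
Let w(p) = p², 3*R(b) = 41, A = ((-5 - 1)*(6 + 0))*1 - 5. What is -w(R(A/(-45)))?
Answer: -1681/9 ≈ -186.78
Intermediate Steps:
A = -41 (A = -6*6*1 - 5 = -36*1 - 5 = -36 - 5 = -41)
R(b) = 41/3 (R(b) = (⅓)*41 = 41/3)
-w(R(A/(-45))) = -(41/3)² = -1*1681/9 = -1681/9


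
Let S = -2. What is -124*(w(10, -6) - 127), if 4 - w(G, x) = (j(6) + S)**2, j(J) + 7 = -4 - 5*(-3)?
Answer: 15748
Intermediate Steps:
j(J) = 4 (j(J) = -7 + (-4 - 5*(-3)) = -7 + (-4 + 15) = -7 + 11 = 4)
w(G, x) = 0 (w(G, x) = 4 - (4 - 2)**2 = 4 - 1*2**2 = 4 - 1*4 = 4 - 4 = 0)
-124*(w(10, -6) - 127) = -124*(0 - 127) = -124*(-127) = 15748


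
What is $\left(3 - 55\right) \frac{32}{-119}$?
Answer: $\frac{1664}{119} \approx 13.983$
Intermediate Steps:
$\left(3 - 55\right) \frac{32}{-119} = - 52 \cdot 32 \left(- \frac{1}{119}\right) = \left(-52\right) \left(- \frac{32}{119}\right) = \frac{1664}{119}$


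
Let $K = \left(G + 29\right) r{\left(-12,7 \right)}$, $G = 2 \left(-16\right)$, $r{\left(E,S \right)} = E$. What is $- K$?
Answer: $-36$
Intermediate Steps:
$G = -32$
$K = 36$ ($K = \left(-32 + 29\right) \left(-12\right) = \left(-3\right) \left(-12\right) = 36$)
$- K = \left(-1\right) 36 = -36$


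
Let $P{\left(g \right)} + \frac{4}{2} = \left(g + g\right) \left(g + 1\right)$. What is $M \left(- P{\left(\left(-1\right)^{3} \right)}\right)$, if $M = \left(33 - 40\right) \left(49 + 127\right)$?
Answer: $-2464$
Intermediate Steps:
$P{\left(g \right)} = -2 + 2 g \left(1 + g\right)$ ($P{\left(g \right)} = -2 + \left(g + g\right) \left(g + 1\right) = -2 + 2 g \left(1 + g\right)$)
$M = -1232$ ($M = \left(-7\right) 176 = -1232$)
$M \left(- P{\left(\left(-1\right)^{3} \right)}\right) = - 1232 \left(- (-2 + 2 \left(-1\right)^{3} + 2 \left(\left(-1\right)^{3}\right)^{2})\right) = - 1232 \left(- (-2 + 2 \left(-1\right) + 2 \left(-1\right)^{2})\right) = - 1232 \left(- (-2 - 2 + 2 \cdot 1)\right) = - 1232 \left(- (-2 - 2 + 2)\right) = - 1232 \left(\left(-1\right) \left(-2\right)\right) = \left(-1232\right) 2 = -2464$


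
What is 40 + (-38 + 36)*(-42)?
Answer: 124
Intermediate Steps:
40 + (-38 + 36)*(-42) = 40 - 2*(-42) = 40 + 84 = 124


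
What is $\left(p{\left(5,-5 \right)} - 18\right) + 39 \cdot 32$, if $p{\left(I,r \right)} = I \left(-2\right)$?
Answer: $1220$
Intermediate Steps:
$p{\left(I,r \right)} = - 2 I$
$\left(p{\left(5,-5 \right)} - 18\right) + 39 \cdot 32 = \left(\left(-2\right) 5 - 18\right) + 39 \cdot 32 = \left(-10 - 18\right) + 1248 = -28 + 1248 = 1220$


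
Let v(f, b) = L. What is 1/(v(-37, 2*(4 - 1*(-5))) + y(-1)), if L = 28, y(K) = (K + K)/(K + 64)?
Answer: 63/1762 ≈ 0.035755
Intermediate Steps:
y(K) = 2*K/(64 + K) (y(K) = (2*K)/(64 + K) = 2*K/(64 + K))
v(f, b) = 28
1/(v(-37, 2*(4 - 1*(-5))) + y(-1)) = 1/(28 + 2*(-1)/(64 - 1)) = 1/(28 + 2*(-1)/63) = 1/(28 + 2*(-1)*(1/63)) = 1/(28 - 2/63) = 1/(1762/63) = 63/1762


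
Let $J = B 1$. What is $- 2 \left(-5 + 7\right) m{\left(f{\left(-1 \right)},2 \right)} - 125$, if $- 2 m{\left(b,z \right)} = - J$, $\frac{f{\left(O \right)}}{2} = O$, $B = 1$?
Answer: $-127$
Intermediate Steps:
$f{\left(O \right)} = 2 O$
$J = 1$ ($J = 1 \cdot 1 = 1$)
$m{\left(b,z \right)} = \frac{1}{2}$ ($m{\left(b,z \right)} = - \frac{\left(-1\right) 1}{2} = \left(- \frac{1}{2}\right) \left(-1\right) = \frac{1}{2}$)
$- 2 \left(-5 + 7\right) m{\left(f{\left(-1 \right)},2 \right)} - 125 = - 2 \left(-5 + 7\right) \frac{1}{2} - 125 = \left(-2\right) 2 \cdot \frac{1}{2} - 125 = \left(-4\right) \frac{1}{2} - 125 = -2 - 125 = -127$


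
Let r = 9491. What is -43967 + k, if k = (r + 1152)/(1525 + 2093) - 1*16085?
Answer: -217257493/3618 ≈ -60049.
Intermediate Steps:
k = -58184887/3618 (k = (9491 + 1152)/(1525 + 2093) - 1*16085 = 10643/3618 - 16085 = -58184887/3618 ≈ -16082.)
-43967 + k = -43967 - 58184887/3618 = -217257493/3618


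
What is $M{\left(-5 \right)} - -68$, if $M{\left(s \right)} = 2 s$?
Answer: $58$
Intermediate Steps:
$M{\left(-5 \right)} - -68 = 2 \left(-5\right) - -68 = -10 + 68 = 58$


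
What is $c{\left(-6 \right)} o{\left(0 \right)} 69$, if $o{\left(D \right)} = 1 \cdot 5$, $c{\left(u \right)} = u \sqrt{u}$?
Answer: $- 2070 i \sqrt{6} \approx - 5070.4 i$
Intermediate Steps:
$c{\left(u \right)} = u^{\frac{3}{2}}$
$o{\left(D \right)} = 5$
$c{\left(-6 \right)} o{\left(0 \right)} 69 = \left(-6\right)^{\frac{3}{2}} \cdot 5 \cdot 69 = - 6 i \sqrt{6} \cdot 5 \cdot 69 = - 30 i \sqrt{6} \cdot 69 = - 2070 i \sqrt{6}$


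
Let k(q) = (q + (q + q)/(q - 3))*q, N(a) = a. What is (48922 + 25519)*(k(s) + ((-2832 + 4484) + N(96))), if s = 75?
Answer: 2241939597/4 ≈ 5.6048e+8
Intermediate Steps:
k(q) = q*(q + 2*q/(-3 + q)) (k(q) = (q + (2*q)/(-3 + q))*q = (q + 2*q/(-3 + q))*q = q*(q + 2*q/(-3 + q)))
(48922 + 25519)*(k(s) + ((-2832 + 4484) + N(96))) = (48922 + 25519)*(75**2*(-1 + 75)/(-3 + 75) + ((-2832 + 4484) + 96)) = 74441*(5625*74/72 + (1652 + 96)) = 74441*(5625*(1/72)*74 + 1748) = 74441*(23125/4 + 1748) = 74441*(30117/4) = 2241939597/4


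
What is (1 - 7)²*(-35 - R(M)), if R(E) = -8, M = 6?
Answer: -972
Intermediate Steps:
(1 - 7)²*(-35 - R(M)) = (1 - 7)²*(-35 - 1*(-8)) = (-6)²*(-35 + 8) = 36*(-27) = -972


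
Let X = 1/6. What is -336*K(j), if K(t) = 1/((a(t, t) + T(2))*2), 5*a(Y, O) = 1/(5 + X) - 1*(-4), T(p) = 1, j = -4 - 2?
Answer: -1736/19 ≈ -91.368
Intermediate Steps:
j = -6
X = ⅙ ≈ 0.16667
a(Y, O) = 26/31 (a(Y, O) = (1/(5 + ⅙) - 1*(-4))/5 = (1/(31/6) + 4)/5 = (6/31 + 4)/5 = (⅕)*(130/31) = 26/31)
K(t) = 31/114 (K(t) = 1/((26/31 + 1)*2) = (½)/(57/31) = (31/57)*(½) = 31/114)
-336*K(j) = -336*31/114 = -1736/19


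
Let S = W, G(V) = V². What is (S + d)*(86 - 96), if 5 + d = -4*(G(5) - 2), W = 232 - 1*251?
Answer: 1160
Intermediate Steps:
W = -19 (W = 232 - 251 = -19)
d = -97 (d = -5 - 4*(5² - 2) = -5 - 4*(25 - 2) = -5 - 4*23 = -5 - 92 = -97)
S = -19
(S + d)*(86 - 96) = (-19 - 97)*(86 - 96) = -116*(-10) = 1160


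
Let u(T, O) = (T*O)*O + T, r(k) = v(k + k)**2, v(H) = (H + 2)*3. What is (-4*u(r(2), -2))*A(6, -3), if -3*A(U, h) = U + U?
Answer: 25920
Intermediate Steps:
A(U, h) = -2*U/3 (A(U, h) = -(U + U)/3 = -2*U/3)
v(H) = 6 + 3*H (v(H) = (2 + H)*3 = 6 + 3*H)
r(k) = (6 + 6*k)**2 (r(k) = (6 + 3*(k + k))**2 = (6 + 3*(2*k))**2 = (6 + 6*k)**2)
u(T, O) = T + T*O**2 (u(T, O) = (O*T)*O + T = T*O**2 + T = T + T*O**2)
(-4*u(r(2), -2))*A(6, -3) = (-4*36*(1 + 2)**2*(1 + (-2)**2))*(-2/3*6) = -4*36*3**2*(1 + 4)*(-4) = -4*36*9*5*(-4) = -1296*5*(-4) = -4*1620*(-4) = -6480*(-4) = 25920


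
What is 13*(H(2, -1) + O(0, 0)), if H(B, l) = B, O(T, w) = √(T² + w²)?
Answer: 26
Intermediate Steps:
13*(H(2, -1) + O(0, 0)) = 13*(2 + √(0² + 0²)) = 13*(2 + √(0 + 0)) = 13*(2 + √0) = 13*(2 + 0) = 13*2 = 26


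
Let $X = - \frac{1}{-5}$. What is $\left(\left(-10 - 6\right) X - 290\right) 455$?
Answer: $-133406$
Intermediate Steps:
$X = \frac{1}{5}$ ($X = \left(-1\right) \left(- \frac{1}{5}\right) = \frac{1}{5} \approx 0.2$)
$\left(\left(-10 - 6\right) X - 290\right) 455 = \left(\left(-10 - 6\right) \frac{1}{5} - 290\right) 455 = \left(\left(-16\right) \frac{1}{5} - 290\right) 455 = \left(- \frac{16}{5} - 290\right) 455 = \left(- \frac{1466}{5}\right) 455 = -133406$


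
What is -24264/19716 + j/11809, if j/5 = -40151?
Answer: -353718263/19402187 ≈ -18.231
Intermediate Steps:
j = -200755 (j = 5*(-40151) = -200755)
-24264/19716 + j/11809 = -24264/19716 - 200755/11809 = -24264*1/19716 - 200755*1/11809 = -2022/1643 - 200755/11809 = -353718263/19402187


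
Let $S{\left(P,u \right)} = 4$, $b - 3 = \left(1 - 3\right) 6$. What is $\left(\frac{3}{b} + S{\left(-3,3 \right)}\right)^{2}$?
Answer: $\frac{121}{9} \approx 13.444$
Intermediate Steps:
$b = -9$ ($b = 3 + \left(1 - 3\right) 6 = 3 - 12 = -9$)
$\left(\frac{3}{b} + S{\left(-3,3 \right)}\right)^{2} = \left(\frac{3}{-9} + 4\right)^{2} = \left(3 \left(- \frac{1}{9}\right) + 4\right)^{2} = \left(- \frac{1}{3} + 4\right)^{2} = \left(\frac{11}{3}\right)^{2} = \frac{121}{9}$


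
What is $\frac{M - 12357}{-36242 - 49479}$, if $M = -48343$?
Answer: $\frac{60700}{85721} \approx 0.70811$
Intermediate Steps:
$\frac{M - 12357}{-36242 - 49479} = \frac{-48343 - 12357}{-36242 - 49479} = - \frac{60700}{-85721} = \left(-60700\right) \left(- \frac{1}{85721}\right) = \frac{60700}{85721}$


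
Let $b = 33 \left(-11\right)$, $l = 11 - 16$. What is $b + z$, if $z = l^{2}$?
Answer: $-338$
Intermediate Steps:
$l = -5$
$z = 25$ ($z = \left(-5\right)^{2} = 25$)
$b = -363$
$b + z = -363 + 25 = -338$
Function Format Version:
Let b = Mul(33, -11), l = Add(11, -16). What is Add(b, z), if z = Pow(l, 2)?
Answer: -338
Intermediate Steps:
l = -5
z = 25 (z = Pow(-5, 2) = 25)
b = -363
Add(b, z) = Add(-363, 25) = -338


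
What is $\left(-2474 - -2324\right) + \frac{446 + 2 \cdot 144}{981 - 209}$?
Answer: $- \frac{57533}{386} \approx -149.05$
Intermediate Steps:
$\left(-2474 - -2324\right) + \frac{446 + 2 \cdot 144}{981 - 209} = \left(-2474 + 2324\right) + \frac{446 + 288}{772} = -150 + 734 \cdot \frac{1}{772} = -150 + \frac{367}{386} = - \frac{57533}{386}$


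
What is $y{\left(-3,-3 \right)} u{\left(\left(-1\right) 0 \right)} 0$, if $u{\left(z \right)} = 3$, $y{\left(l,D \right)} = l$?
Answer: $0$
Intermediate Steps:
$y{\left(-3,-3 \right)} u{\left(\left(-1\right) 0 \right)} 0 = \left(-3\right) 3 \cdot 0 = \left(-9\right) 0 = 0$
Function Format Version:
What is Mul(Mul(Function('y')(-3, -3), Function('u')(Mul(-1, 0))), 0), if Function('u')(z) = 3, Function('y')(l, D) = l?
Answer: 0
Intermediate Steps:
Mul(Mul(Function('y')(-3, -3), Function('u')(Mul(-1, 0))), 0) = Mul(Mul(-3, 3), 0) = Mul(-9, 0) = 0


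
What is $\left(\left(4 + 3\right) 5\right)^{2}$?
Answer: $1225$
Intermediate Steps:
$\left(\left(4 + 3\right) 5\right)^{2} = \left(7 \cdot 5\right)^{2} = 35^{2} = 1225$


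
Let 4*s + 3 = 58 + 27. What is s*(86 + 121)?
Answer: 8487/2 ≈ 4243.5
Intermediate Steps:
s = 41/2 (s = -3/4 + (58 + 27)/4 = -3/4 + (1/4)*85 = -3/4 + 85/4 = 41/2 ≈ 20.500)
s*(86 + 121) = 41*(86 + 121)/2 = (41/2)*207 = 8487/2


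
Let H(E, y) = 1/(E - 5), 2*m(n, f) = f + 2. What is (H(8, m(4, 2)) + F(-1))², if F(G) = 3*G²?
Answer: 100/9 ≈ 11.111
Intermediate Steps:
m(n, f) = 1 + f/2 (m(n, f) = (f + 2)/2 = (2 + f)/2 = 1 + f/2)
H(E, y) = 1/(-5 + E)
(H(8, m(4, 2)) + F(-1))² = (1/(-5 + 8) + 3*(-1)²)² = (1/3 + 3*1)² = (⅓ + 3)² = (10/3)² = 100/9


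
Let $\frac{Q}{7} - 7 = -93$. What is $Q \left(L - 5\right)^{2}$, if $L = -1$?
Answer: $-21672$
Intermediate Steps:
$Q = -602$ ($Q = 49 + 7 \left(-93\right) = 49 - 651 = -602$)
$Q \left(L - 5\right)^{2} = - 602 \left(-1 - 5\right)^{2} = - 602 \left(-6\right)^{2} = \left(-602\right) 36 = -21672$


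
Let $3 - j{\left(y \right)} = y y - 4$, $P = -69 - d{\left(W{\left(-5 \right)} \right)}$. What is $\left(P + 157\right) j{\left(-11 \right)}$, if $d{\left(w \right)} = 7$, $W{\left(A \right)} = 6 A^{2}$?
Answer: $-9234$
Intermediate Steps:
$P = -76$ ($P = -69 - 7 = -76$)
$j{\left(y \right)} = 7 - y^{2}$ ($j{\left(y \right)} = 3 - \left(y y - 4\right) = 3 - \left(y^{2} - 4\right) = 3 - \left(-4 + y^{2}\right) = 7 - y^{2}$)
$\left(P + 157\right) j{\left(-11 \right)} = \left(-76 + 157\right) \left(7 - \left(-11\right)^{2}\right) = 81 \left(7 - 121\right) = 81 \left(-114\right) = -9234$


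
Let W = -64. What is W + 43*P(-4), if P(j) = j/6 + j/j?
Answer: -149/3 ≈ -49.667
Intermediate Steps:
P(j) = 1 + j/6 (P(j) = j*(⅙) + 1 = j/6 + 1 = 1 + j/6)
W + 43*P(-4) = -64 + 43*(1 + (⅙)*(-4)) = -64 + 43*(1 - ⅔) = -64 + 43*(⅓) = -64 + 43/3 = -149/3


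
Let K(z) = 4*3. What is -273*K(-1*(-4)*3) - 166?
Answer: -3442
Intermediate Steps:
K(z) = 12
-273*K(-1*(-4)*3) - 166 = -273*12 - 166 = -3276 - 166 = -3442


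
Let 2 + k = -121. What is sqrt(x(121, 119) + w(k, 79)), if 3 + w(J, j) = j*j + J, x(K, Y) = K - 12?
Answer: 4*sqrt(389) ≈ 78.892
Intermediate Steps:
k = -123 (k = -2 - 121 = -123)
x(K, Y) = -12 + K
w(J, j) = -3 + J + j**2 (w(J, j) = -3 + (j*j + J) = -3 + (j**2 + J) = -3 + (J + j**2) = -3 + J + j**2)
sqrt(x(121, 119) + w(k, 79)) = sqrt((-12 + 121) + (-3 - 123 + 79**2)) = sqrt(109 + (-3 - 123 + 6241)) = sqrt(109 + 6115) = sqrt(6224) = 4*sqrt(389)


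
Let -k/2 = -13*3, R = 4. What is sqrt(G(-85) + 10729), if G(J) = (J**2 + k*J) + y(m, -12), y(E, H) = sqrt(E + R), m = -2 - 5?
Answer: sqrt(11324 + I*sqrt(3)) ≈ 106.41 + 0.0081*I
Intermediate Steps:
m = -7
y(E, H) = sqrt(4 + E) (y(E, H) = sqrt(E + 4) = sqrt(4 + E))
k = 78 (k = -(-26)*3 = -2*(-39) = 78)
G(J) = J**2 + 78*J + I*sqrt(3) (G(J) = (J**2 + 78*J) + sqrt(4 - 7) = (J**2 + 78*J) + sqrt(-3) = (J**2 + 78*J) + I*sqrt(3) = J**2 + 78*J + I*sqrt(3))
sqrt(G(-85) + 10729) = sqrt(((-85)**2 + 78*(-85) + I*sqrt(3)) + 10729) = sqrt((7225 - 6630 + I*sqrt(3)) + 10729) = sqrt((595 + I*sqrt(3)) + 10729) = sqrt(11324 + I*sqrt(3))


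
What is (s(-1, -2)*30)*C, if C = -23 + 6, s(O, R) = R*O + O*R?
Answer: -2040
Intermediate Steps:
s(O, R) = 2*O*R (s(O, R) = O*R + O*R = 2*O*R)
C = -17
(s(-1, -2)*30)*C = ((2*(-1)*(-2))*30)*(-17) = (4*30)*(-17) = 120*(-17) = -2040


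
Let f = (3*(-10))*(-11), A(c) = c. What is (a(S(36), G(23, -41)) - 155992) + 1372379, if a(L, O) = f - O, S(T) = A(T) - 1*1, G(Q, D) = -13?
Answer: 1216730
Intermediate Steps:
f = 330 (f = -30*(-11) = 330)
S(T) = -1 + T (S(T) = T - 1*1 = T - 1 = -1 + T)
a(L, O) = 330 - O
(a(S(36), G(23, -41)) - 155992) + 1372379 = ((330 - 1*(-13)) - 155992) + 1372379 = ((330 + 13) - 155992) + 1372379 = (343 - 155992) + 1372379 = -155649 + 1372379 = 1216730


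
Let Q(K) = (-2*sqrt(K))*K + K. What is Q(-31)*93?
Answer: -2883 + 5766*I*sqrt(31) ≈ -2883.0 + 32104.0*I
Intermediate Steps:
Q(K) = K - 2*K**(3/2) (Q(K) = -2*K**(3/2) + K = K - 2*K**(3/2))
Q(-31)*93 = (-31 - (-62)*I*sqrt(31))*93 = (-31 + 62*I*sqrt(31))*93 = -2883 + 5766*I*sqrt(31)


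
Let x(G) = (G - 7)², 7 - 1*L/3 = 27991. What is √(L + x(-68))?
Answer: 9*I*√967 ≈ 279.87*I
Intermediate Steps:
L = -83952 (L = 21 - 3*27991 = 21 - 83973 = -83952)
x(G) = (-7 + G)²
√(L + x(-68)) = √(-83952 + (-7 - 68)²) = √(-83952 + (-75)²) = √(-83952 + 5625) = √(-78327) = 9*I*√967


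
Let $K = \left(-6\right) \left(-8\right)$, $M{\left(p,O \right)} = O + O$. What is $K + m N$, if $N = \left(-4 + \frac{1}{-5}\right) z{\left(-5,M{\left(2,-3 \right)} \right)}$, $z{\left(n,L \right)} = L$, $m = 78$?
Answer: $\frac{10068}{5} \approx 2013.6$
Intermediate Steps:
$M{\left(p,O \right)} = 2 O$
$K = 48$
$N = \frac{126}{5}$ ($N = \left(-4 + \frac{1}{-5}\right) 2 \left(-3\right) = \left(-4 - \frac{1}{5}\right) \left(-6\right) = \left(- \frac{21}{5}\right) \left(-6\right) = \frac{126}{5} \approx 25.2$)
$K + m N = 48 + 78 \cdot \frac{126}{5} = 48 + \frac{9828}{5} = \frac{10068}{5}$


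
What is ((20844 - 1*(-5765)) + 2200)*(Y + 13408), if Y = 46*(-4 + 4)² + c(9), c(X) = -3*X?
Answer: 385493229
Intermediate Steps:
Y = -27 (Y = 46*(-4 + 4)² - 3*9 = 46*0² - 27 = 46*0 - 27 = 0 - 27 = -27)
((20844 - 1*(-5765)) + 2200)*(Y + 13408) = ((20844 - 1*(-5765)) + 2200)*(-27 + 13408) = ((20844 + 5765) + 2200)*13381 = (26609 + 2200)*13381 = 28809*13381 = 385493229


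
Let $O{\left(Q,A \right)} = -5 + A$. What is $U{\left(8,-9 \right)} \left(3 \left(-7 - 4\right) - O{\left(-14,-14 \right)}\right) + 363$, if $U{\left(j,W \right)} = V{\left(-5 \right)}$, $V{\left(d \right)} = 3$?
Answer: $321$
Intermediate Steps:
$U{\left(j,W \right)} = 3$
$U{\left(8,-9 \right)} \left(3 \left(-7 - 4\right) - O{\left(-14,-14 \right)}\right) + 363 = 3 \left(3 \left(-7 - 4\right) - \left(-5 - 14\right)\right) + 363 = 3 \left(3 \left(-11\right) - -19\right) + 363 = 3 \left(-33 + 19\right) + 363 = 3 \left(-14\right) + 363 = -42 + 363 = 321$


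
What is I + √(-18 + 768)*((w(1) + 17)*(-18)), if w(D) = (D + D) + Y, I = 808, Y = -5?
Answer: 808 - 1260*√30 ≈ -6093.3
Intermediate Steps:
w(D) = -5 + 2*D (w(D) = (D + D) - 5 = 2*D - 5 = -5 + 2*D)
I + √(-18 + 768)*((w(1) + 17)*(-18)) = 808 + √(-18 + 768)*(((-5 + 2*1) + 17)*(-18)) = 808 + √750*(((-5 + 2) + 17)*(-18)) = 808 + (5*√30)*((-3 + 17)*(-18)) = 808 + (5*√30)*(14*(-18)) = 808 + (5*√30)*(-252) = 808 - 1260*√30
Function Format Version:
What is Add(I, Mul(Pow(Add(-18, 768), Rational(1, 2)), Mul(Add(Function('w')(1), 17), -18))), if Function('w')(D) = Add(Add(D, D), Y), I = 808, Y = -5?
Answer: Add(808, Mul(-1260, Pow(30, Rational(1, 2)))) ≈ -6093.3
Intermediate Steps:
Function('w')(D) = Add(-5, Mul(2, D)) (Function('w')(D) = Add(Add(D, D), -5) = Add(Mul(2, D), -5) = Add(-5, Mul(2, D)))
Add(I, Mul(Pow(Add(-18, 768), Rational(1, 2)), Mul(Add(Function('w')(1), 17), -18))) = Add(808, Mul(Pow(Add(-18, 768), Rational(1, 2)), Mul(Add(Add(-5, Mul(2, 1)), 17), -18))) = Add(808, Mul(Pow(750, Rational(1, 2)), Mul(Add(Add(-5, 2), 17), -18))) = Add(808, Mul(Mul(5, Pow(30, Rational(1, 2))), Mul(Add(-3, 17), -18))) = Add(808, Mul(Mul(5, Pow(30, Rational(1, 2))), Mul(14, -18))) = Add(808, Mul(Mul(5, Pow(30, Rational(1, 2))), -252)) = Add(808, Mul(-1260, Pow(30, Rational(1, 2))))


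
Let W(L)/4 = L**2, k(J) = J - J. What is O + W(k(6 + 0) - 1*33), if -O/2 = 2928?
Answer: -1500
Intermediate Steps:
k(J) = 0
O = -5856 (O = -2*2928 = -5856)
W(L) = 4*L**2
O + W(k(6 + 0) - 1*33) = -5856 + 4*(0 - 1*33)**2 = -5856 + 4*(0 - 33)**2 = -5856 + 4*(-33)**2 = -5856 + 4*1089 = -5856 + 4356 = -1500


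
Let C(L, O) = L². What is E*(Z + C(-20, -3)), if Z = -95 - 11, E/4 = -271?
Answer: -318696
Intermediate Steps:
E = -1084 (E = 4*(-271) = -1084)
Z = -106
E*(Z + C(-20, -3)) = -1084*(-106 + (-20)²) = -1084*(-106 + 400) = -1084*294 = -318696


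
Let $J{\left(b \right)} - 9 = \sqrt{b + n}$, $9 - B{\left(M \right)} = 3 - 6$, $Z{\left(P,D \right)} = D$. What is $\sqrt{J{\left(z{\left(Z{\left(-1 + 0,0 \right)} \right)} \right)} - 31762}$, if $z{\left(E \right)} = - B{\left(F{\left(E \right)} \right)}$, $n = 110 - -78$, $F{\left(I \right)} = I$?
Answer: $\sqrt{-31753 + 4 \sqrt{11}} \approx 178.16 i$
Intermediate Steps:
$B{\left(M \right)} = 12$ ($B{\left(M \right)} = 9 - \left(3 - 6\right) = 9 - -3 = 9 + 3 = 12$)
$n = 188$ ($n = 110 + 78 = 188$)
$z{\left(E \right)} = -12$ ($z{\left(E \right)} = \left(-1\right) 12 = -12$)
$J{\left(b \right)} = 9 + \sqrt{188 + b}$ ($J{\left(b \right)} = 9 + \sqrt{b + 188} = 9 + \sqrt{188 + b}$)
$\sqrt{J{\left(z{\left(Z{\left(-1 + 0,0 \right)} \right)} \right)} - 31762} = \sqrt{\left(9 + \sqrt{188 - 12}\right) - 31762} = \sqrt{\left(9 + \sqrt{176}\right) - 31762} = \sqrt{\left(9 + 4 \sqrt{11}\right) - 31762} = \sqrt{-31753 + 4 \sqrt{11}}$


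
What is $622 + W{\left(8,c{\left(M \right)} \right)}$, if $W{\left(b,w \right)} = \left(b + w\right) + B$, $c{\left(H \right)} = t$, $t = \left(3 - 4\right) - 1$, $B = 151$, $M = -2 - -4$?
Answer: $779$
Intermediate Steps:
$M = 2$ ($M = -2 + 4 = 2$)
$t = -2$ ($t = -1 - 1 = -2$)
$c{\left(H \right)} = -2$
$W{\left(b,w \right)} = 151 + b + w$ ($W{\left(b,w \right)} = \left(b + w\right) + 151 = 151 + b + w$)
$622 + W{\left(8,c{\left(M \right)} \right)} = 622 + \left(151 + 8 - 2\right) = 622 + 157 = 779$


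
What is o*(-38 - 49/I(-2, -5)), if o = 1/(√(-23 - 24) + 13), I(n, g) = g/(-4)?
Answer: -2509/540 + 193*I*√47/540 ≈ -4.6463 + 2.4503*I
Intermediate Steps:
I(n, g) = -g/4 (I(n, g) = g*(-¼) = -g/4)
o = 1/(13 + I*√47) (o = 1/(√(-47) + 13) = 1/(I*√47 + 13) = 1/(13 + I*√47) ≈ 0.060185 - 0.031739*I)
o*(-38 - 49/I(-2, -5)) = (13/216 - I*√47/216)*(-38 - 49/((-¼*(-5)))) = (13/216 - I*√47/216)*(-38 - 49/5/4) = (13/216 - I*√47/216)*(-38 - 49*⅘) = (13/216 - I*√47/216)*(-38 - 196/5) = (13/216 - I*√47/216)*(-386/5) = -2509/540 + 193*I*√47/540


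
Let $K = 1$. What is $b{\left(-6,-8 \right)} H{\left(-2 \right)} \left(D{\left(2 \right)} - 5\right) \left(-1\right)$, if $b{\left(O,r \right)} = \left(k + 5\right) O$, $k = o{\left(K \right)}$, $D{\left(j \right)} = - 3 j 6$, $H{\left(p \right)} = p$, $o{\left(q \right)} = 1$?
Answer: $2952$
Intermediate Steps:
$D{\left(j \right)} = - 18 j$
$k = 1$
$b{\left(O,r \right)} = 6 O$ ($b{\left(O,r \right)} = \left(1 + 5\right) O = 6 O$)
$b{\left(-6,-8 \right)} H{\left(-2 \right)} \left(D{\left(2 \right)} - 5\right) \left(-1\right) = 6 \left(-6\right) \left(-2\right) \left(\left(-18\right) 2 - 5\right) \left(-1\right) = \left(-36\right) \left(-2\right) \left(-36 - 5\right) \left(-1\right) = 72 \left(\left(-41\right) \left(-1\right)\right) = 72 \cdot 41 = 2952$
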